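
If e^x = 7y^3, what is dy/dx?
Apply d/dx to both sides, remembering that y depends on x. Each occurrence of y therefore brings in a y' = dy/dx via the chain rule.

With F(x, y) equal to the left-hand side minus the right, differentiate F term by term:
  d/dx[-7y^3] = -21y^2·y'
  d/dx[e^(x)] = e^(x)
Adding these up, d/dx[F] = 0 becomes
  (e^(x)) + (-21y^2)·y' = 0,
so isolating y',
  dy/dx = -(e^(x))/(-21y^2) = e^(x)/(21y^2)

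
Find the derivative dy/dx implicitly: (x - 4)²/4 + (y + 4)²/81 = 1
Apply d/dx to both sides, remembering that y depends on x. Each occurrence of y therefore brings in a y' = dy/dx via the chain rule.

With F(x, y) equal to the left-hand side minus the right, differentiate F term by term:
  d/dx[(x - 4)^2/4] = x/2 - 2
  d/dx[(y + 4)^2/81] = 2·y'(y + 4)/81
  d/dx[-1] = 0
Adding these up, d/dx[F] = 0 becomes
  (x/2 - 2) + (2y/81 + 8/81)·y' = 0,
so isolating y',
  dy/dx = -(x/2 - 2)/(2y/81 + 8/81)
        = -((x - 4)/2)/(2(y + 4)/81) = 81(4 - x)/(4(y + 4))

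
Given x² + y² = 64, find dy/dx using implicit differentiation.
Take d/dx of both sides. Since y is implicitly a function of x, the chain rule attaches a y' = dy/dx factor whenever we differentiate through y.

Set F(x, y) = (left side) − (right side), so the curve is F = 0. Differentiating each term of F:
  d/dx[x^2] = 2x
  d/dx[y^2] = 2y·y'
  d/dx[-64] = 0

Collecting, the y'-free part is the partial derivative in x and the y' coefficient is the partial derivative in y:
  ∂F/∂x = 2x
  ∂F/∂y = 2y

so d/dx[F(x, y(x))] = ∂F/∂x + (∂F/∂y)·y' = 0. Rearranging,
  dy/dx = -(∂F/∂x)/(∂F/∂y) = -(2x)/(2y) = -x/y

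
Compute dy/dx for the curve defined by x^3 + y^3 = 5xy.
Differentiate the relation implicitly: treat y = y(x) and apply the chain rule, so every y-derivative picks up a y' = dy/dx factor.

With everything moved to the left-hand side, differentiate term by term:
  d/dx[x^3] = 3x^2
  d/dx[-5xy] = -5x·y' - 5y
  d/dx[y^3] = 3y^2·y'

Separating the contributions that come from x directly and those that come through y:
  without y':      3x^2 - 5y
  multiplying y':  -5x + 3y^2

so (3x^2 - 5y) + (-5x + 3y^2)·y' = 0, and therefore
  dy/dx = -(3x^2 - 5y)/(-5x + 3y^2) = (3x^2 - 5y)/(5x - 3y^2)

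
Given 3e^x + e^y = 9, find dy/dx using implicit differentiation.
Apply d/dx to both sides, remembering that y depends on x. Each occurrence of y therefore brings in a y' = dy/dx via the chain rule.

With F(x, y) equal to the left-hand side minus the right, differentiate F term by term:
  d/dx[3e^(x)] = 3e^(x)
  d/dx[e^(y)] = y'·e^(y)
  d/dx[-9] = 0
Adding these up, d/dx[F] = 0 becomes
  (3e^(x)) + (e^(y))·y' = 0,
so isolating y',
  dy/dx = -(3e^(x))/(e^(y)) = -3e^(x - y)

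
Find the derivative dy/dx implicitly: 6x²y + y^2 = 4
Differentiate both sides with respect to x, treating y as y(x). By the chain rule, any term containing y contributes a factor of y' = dy/dx when we differentiate it.

Move every term to one side and write the relation as F(x, y) = 0. Term by term,
  d/dx[6x^2y] = 6x^2·y' + 12xy
  d/dx[y^2] = 2y·y'
  d/dx[-4] = 0

The pieces without y' make up ∂F/∂x and the coefficient of y' is ∂F/∂y:
  ∂F/∂x = 12xy,
  ∂F/∂y = 6x^2 + 2y.

Since d/dx[F] = ∂F/∂x + (∂F/∂y)·y' = 0, solve for y':
  (∂F/∂y)·y' = -∂F/∂x
  dy/dx = -(∂F/∂x)/(∂F/∂y) = -(12xy)/(6x^2 + 2y) = -6xy/(3x^2 + y)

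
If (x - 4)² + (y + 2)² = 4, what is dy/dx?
Differentiate both sides with respect to x, treating y as y(x). By the chain rule, any term containing y contributes a factor of y' = dy/dx when we differentiate it.

Move every term to one side and write the relation as F(x, y) = 0. Term by term,
  d/dx[(x - 4)^2] = 2x - 8
  d/dx[(y + 2)^2] = 2·y'(y + 2)
  d/dx[-4] = 0

The pieces without y' make up ∂F/∂x and the coefficient of y' is ∂F/∂y:
  ∂F/∂x = 2x - 8,
  ∂F/∂y = 2y + 4.

Since d/dx[F] = ∂F/∂x + (∂F/∂y)·y' = 0, solve for y':
  (∂F/∂y)·y' = -∂F/∂x
  dy/dx = -(∂F/∂x)/(∂F/∂y) = -(2x - 8)/(2y + 4) = (4 - x)/(y + 2)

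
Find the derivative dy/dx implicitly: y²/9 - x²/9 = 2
Differentiate the relation implicitly: treat y = y(x) and apply the chain rule, so every y-derivative picks up a y' = dy/dx factor.

With everything moved to the left-hand side, differentiate term by term:
  d/dx[-x^2/9] = -2x/9
  d/dx[y^2/9] = 2y·y'/9
  d/dx[-2] = 0

Separating the contributions that come from x directly and those that come through y:
  without y':      -2x/9
  multiplying y':  2y/9

so (-2x/9) + (2y/9)·y' = 0, and therefore
  dy/dx = -(-2x/9)/(2y/9) = x/y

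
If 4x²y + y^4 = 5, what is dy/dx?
Differentiate both sides with respect to x, treating y as y(x). By the chain rule, any term containing y contributes a factor of y' = dy/dx when we differentiate it.

Move every term to one side and write the relation as F(x, y) = 0. Term by term,
  d/dx[4x^2y] = 4x^2·y' + 8xy
  d/dx[y^4] = 4y^3·y'
  d/dx[-5] = 0

The pieces without y' make up ∂F/∂x and the coefficient of y' is ∂F/∂y:
  ∂F/∂x = 8xy,
  ∂F/∂y = 4x^2 + 4y^3.

Since d/dx[F] = ∂F/∂x + (∂F/∂y)·y' = 0, solve for y':
  (∂F/∂y)·y' = -∂F/∂x
  dy/dx = -(∂F/∂x)/(∂F/∂y) = -(8xy)/(4x^2 + 4y^3) = -2xy/(x^2 + y^3)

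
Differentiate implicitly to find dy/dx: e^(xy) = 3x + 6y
Differentiate both sides with respect to x, treating y as y(x). By the chain rule, any term containing y contributes a factor of y' = dy/dx when we differentiate it.

Move every term to one side and write the relation as F(x, y) = 0. Term by term,
  d/dx[-3x] = -3
  d/dx[-6y] = -6·y'
  d/dx[e^(xy)] = (x·y' + y)·e^(xy)

The pieces without y' make up ∂F/∂x and the coefficient of y' is ∂F/∂y:
  ∂F/∂x = y·e^(xy) - 3,
  ∂F/∂y = x·e^(xy) - 6.

Since d/dx[F] = ∂F/∂x + (∂F/∂y)·y' = 0, solve for y':
  (∂F/∂y)·y' = -∂F/∂x
  dy/dx = -(∂F/∂x)/(∂F/∂y) = -(y·e^(xy) - 3)/(x·e^(xy) - 6) = (-y·e^(xy) + 3)/(x·e^(xy) - 6)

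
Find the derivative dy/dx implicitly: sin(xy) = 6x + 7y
Take d/dx of both sides. Since y is implicitly a function of x, the chain rule attaches a y' = dy/dx factor whenever we differentiate through y.

Set F(x, y) = (left side) − (right side), so the curve is F = 0. Differentiating each term of F:
  d/dx[-6x] = -6
  d/dx[-7y] = -7·y'
  d/dx[sin(xy)] = (x·y' + y)·cos(xy)

Collecting, the y'-free part is the partial derivative in x and the y' coefficient is the partial derivative in y:
  ∂F/∂x = y·cos(xy) - 6
  ∂F/∂y = x·cos(xy) - 7

so d/dx[F(x, y(x))] = ∂F/∂x + (∂F/∂y)·y' = 0. Rearranging,
  dy/dx = -(∂F/∂x)/(∂F/∂y) = -(y·cos(xy) - 6)/(x·cos(xy) - 7) = (-y·cos(xy) + 6)/(x·cos(xy) - 7)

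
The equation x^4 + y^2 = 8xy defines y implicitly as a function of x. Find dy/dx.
Take d/dx of both sides. Since y is implicitly a function of x, the chain rule attaches a y' = dy/dx factor whenever we differentiate through y.

Set F(x, y) = (left side) − (right side), so the curve is F = 0. Differentiating each term of F:
  d/dx[x^4] = 4x^3
  d/dx[-8xy] = -8x·y' - 8y
  d/dx[y^2] = 2y·y'

Collecting, the y'-free part is the partial derivative in x and the y' coefficient is the partial derivative in y:
  ∂F/∂x = 4x^3 - 8y
  ∂F/∂y = -8x + 2y

so d/dx[F(x, y(x))] = ∂F/∂x + (∂F/∂y)·y' = 0. Rearranging,
  dy/dx = -(∂F/∂x)/(∂F/∂y) = -(4x^3 - 8y)/(-8x + 2y) = 2(x^3 - 2y)/(4x - y)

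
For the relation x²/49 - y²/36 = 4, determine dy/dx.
Apply d/dx to both sides, remembering that y depends on x. Each occurrence of y therefore brings in a y' = dy/dx via the chain rule.

With F(x, y) equal to the left-hand side minus the right, differentiate F term by term:
  d/dx[x^2/49] = 2x/49
  d/dx[-y^2/36] = -y·y'/18
  d/dx[-4] = 0
Adding these up, d/dx[F] = 0 becomes
  (2x/49) + (-y/18)·y' = 0,
so isolating y',
  dy/dx = -(2x/49)/(-y/18) = 36x/(49y)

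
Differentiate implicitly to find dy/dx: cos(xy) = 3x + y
Differentiate the relation implicitly: treat y = y(x) and apply the chain rule, so every y-derivative picks up a y' = dy/dx factor.

With everything moved to the left-hand side, differentiate term by term:
  d/dx[-3x] = -3
  d/dx[-y] = -y'
  d/dx[cos(xy)] = -(x·y' + y)·sin(xy)

Separating the contributions that come from x directly and those that come through y:
  without y':      -y·sin(xy) - 3
  multiplying y':  -x·sin(xy) - 1

so (-y·sin(xy) - 3) + (-x·sin(xy) - 1)·y' = 0, and therefore
  dy/dx = -(-y·sin(xy) - 3)/(-x·sin(xy) - 1) = -(y·sin(xy) + 3)/(x·sin(xy) + 1)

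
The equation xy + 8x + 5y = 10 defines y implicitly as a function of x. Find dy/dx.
Apply d/dx to both sides, remembering that y depends on x. Each occurrence of y therefore brings in a y' = dy/dx via the chain rule.

With F(x, y) equal to the left-hand side minus the right, differentiate F term by term:
  d/dx[xy] = x·y' + y
  d/dx[8x] = 8
  d/dx[5y] = 5·y'
  d/dx[-10] = 0
Adding these up, d/dx[F] = 0 becomes
  (y + 8) + (x + 5)·y' = 0,
so isolating y',
  dy/dx = -(y + 8)/(x + 5) = (-y - 8)/(x + 5)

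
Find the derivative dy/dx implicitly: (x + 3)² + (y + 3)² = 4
Take d/dx of both sides. Since y is implicitly a function of x, the chain rule attaches a y' = dy/dx factor whenever we differentiate through y.

Set F(x, y) = (left side) − (right side), so the curve is F = 0. Differentiating each term of F:
  d/dx[(x + 3)^2] = 2x + 6
  d/dx[(y + 3)^2] = 2·y'(y + 3)
  d/dx[-4] = 0

Collecting, the y'-free part is the partial derivative in x and the y' coefficient is the partial derivative in y:
  ∂F/∂x = 2x + 6
  ∂F/∂y = 2y + 6

so d/dx[F(x, y(x))] = ∂F/∂x + (∂F/∂y)·y' = 0. Rearranging,
  dy/dx = -(∂F/∂x)/(∂F/∂y) = -(2x + 6)/(2y + 6) = (-x - 3)/(y + 3)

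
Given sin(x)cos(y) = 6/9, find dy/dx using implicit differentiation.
Take d/dx of both sides. Since y is implicitly a function of x, the chain rule attaches a y' = dy/dx factor whenever we differentiate through y.

Set F(x, y) = (left side) − (right side), so the curve is F = 0. Differentiating each term of F:
  d/dx[sin(x)·cos(y)] = -y'·sin(x)·sin(y) + cos(x)·cos(y)
  d/dx[-2/3] = 0

Collecting, the y'-free part is the partial derivative in x and the y' coefficient is the partial derivative in y:
  ∂F/∂x = cos(x)·cos(y)
  ∂F/∂y = -sin(x)·sin(y)

so d/dx[F(x, y(x))] = ∂F/∂x + (∂F/∂y)·y' = 0. Rearranging,
  dy/dx = -(∂F/∂x)/(∂F/∂y) = -(cos(x)·cos(y))/(-sin(x)·sin(y)) = 1/(tan(x)·tan(y))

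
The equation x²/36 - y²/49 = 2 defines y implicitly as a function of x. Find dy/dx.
Differentiate the relation implicitly: treat y = y(x) and apply the chain rule, so every y-derivative picks up a y' = dy/dx factor.

With everything moved to the left-hand side, differentiate term by term:
  d/dx[x^2/36] = x/18
  d/dx[-y^2/49] = -2y·y'/49
  d/dx[-2] = 0

Separating the contributions that come from x directly and those that come through y:
  without y':      x/18
  multiplying y':  -2y/49

so (x/18) + (-2y/49)·y' = 0, and therefore
  dy/dx = -(x/18)/(-2y/49) = 49x/(36y)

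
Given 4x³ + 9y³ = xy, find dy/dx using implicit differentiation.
Take d/dx of both sides. Since y is implicitly a function of x, the chain rule attaches a y' = dy/dx factor whenever we differentiate through y.

Set F(x, y) = (left side) − (right side), so the curve is F = 0. Differentiating each term of F:
  d/dx[4x^3] = 12x^2
  d/dx[-xy] = -x·y' - y
  d/dx[9y^3] = 27y^2·y'

Collecting, the y'-free part is the partial derivative in x and the y' coefficient is the partial derivative in y:
  ∂F/∂x = 12x^2 - y
  ∂F/∂y = -x + 27y^2

so d/dx[F(x, y(x))] = ∂F/∂x + (∂F/∂y)·y' = 0. Rearranging,
  dy/dx = -(∂F/∂x)/(∂F/∂y) = -(12x^2 - y)/(-x + 27y^2) = (12x^2 - y)/(x - 27y^2)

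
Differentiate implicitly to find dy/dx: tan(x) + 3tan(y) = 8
Differentiate both sides with respect to x, treating y as y(x). By the chain rule, any term containing y contributes a factor of y' = dy/dx when we differentiate it.

Move every term to one side and write the relation as F(x, y) = 0. Term by term,
  d/dx[tan(x)] = tan(x)^2 + 1
  d/dx[3tan(y)] = 3·y'(tan(y)^2 + 1)
  d/dx[-8] = 0

The pieces without y' make up ∂F/∂x and the coefficient of y' is ∂F/∂y:
  ∂F/∂x = tan(x)^2 + 1,
  ∂F/∂y = 3tan(y)^2 + 3.

Since d/dx[F] = ∂F/∂x + (∂F/∂y)·y' = 0, solve for y':
  (∂F/∂y)·y' = -∂F/∂x
  dy/dx = -(∂F/∂x)/(∂F/∂y) = -(tan(x)^2 + 1)/(3tan(y)^2 + 3) = -cos(y)^2/(3cos(x)^2)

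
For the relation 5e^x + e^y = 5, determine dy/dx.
Differentiate the relation implicitly: treat y = y(x) and apply the chain rule, so every y-derivative picks up a y' = dy/dx factor.

With everything moved to the left-hand side, differentiate term by term:
  d/dx[5e^(x)] = 5e^(x)
  d/dx[e^(y)] = y'·e^(y)
  d/dx[-5] = 0

Separating the contributions that come from x directly and those that come through y:
  without y':      5e^(x)
  multiplying y':  e^(y)

so (5e^(x)) + (e^(y))·y' = 0, and therefore
  dy/dx = -(5e^(x))/(e^(y)) = -5e^(x - y)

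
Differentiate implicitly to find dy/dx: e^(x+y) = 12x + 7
Differentiate both sides with respect to x, treating y as y(x). By the chain rule, any term containing y contributes a factor of y' = dy/dx when we differentiate it.

Move every term to one side and write the relation as F(x, y) = 0. Term by term,
  d/dx[-12x] = -12
  d/dx[e^(x + y)] = (y' + 1)·e^(x + y)
  d/dx[-7] = 0

The pieces without y' make up ∂F/∂x and the coefficient of y' is ∂F/∂y:
  ∂F/∂x = e^(x + y) - 12,
  ∂F/∂y = e^(x + y).

Since d/dx[F] = ∂F/∂x + (∂F/∂y)·y' = 0, solve for y':
  (∂F/∂y)·y' = -∂F/∂x
  dy/dx = -(∂F/∂x)/(∂F/∂y) = -(e^(x + y) - 12)/(e^(x + y)) = 12e^(-x - y) - 1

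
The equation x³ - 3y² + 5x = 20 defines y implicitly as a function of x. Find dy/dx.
Differentiate the relation implicitly: treat y = y(x) and apply the chain rule, so every y-derivative picks up a y' = dy/dx factor.

With everything moved to the left-hand side, differentiate term by term:
  d/dx[x^3] = 3x^2
  d/dx[5x] = 5
  d/dx[-3y^2] = -6y·y'
  d/dx[-20] = 0

Separating the contributions that come from x directly and those that come through y:
  without y':      3x^2 + 5
  multiplying y':  -6y

so (3x^2 + 5) + (-6y)·y' = 0, and therefore
  dy/dx = -(3x^2 + 5)/(-6y) = (3x^2 + 5)/(6y)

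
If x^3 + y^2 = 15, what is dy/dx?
Take d/dx of both sides. Since y is implicitly a function of x, the chain rule attaches a y' = dy/dx factor whenever we differentiate through y.

Set F(x, y) = (left side) − (right side), so the curve is F = 0. Differentiating each term of F:
  d/dx[x^3] = 3x^2
  d/dx[y^2] = 2y·y'
  d/dx[-15] = 0

Collecting, the y'-free part is the partial derivative in x and the y' coefficient is the partial derivative in y:
  ∂F/∂x = 3x^2
  ∂F/∂y = 2y

so d/dx[F(x, y(x))] = ∂F/∂x + (∂F/∂y)·y' = 0. Rearranging,
  dy/dx = -(∂F/∂x)/(∂F/∂y) = -(3x^2)/(2y) = -3x^2/(2y)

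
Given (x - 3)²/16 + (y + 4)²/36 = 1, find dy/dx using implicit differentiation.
Differentiate both sides with respect to x, treating y as y(x). By the chain rule, any term containing y contributes a factor of y' = dy/dx when we differentiate it.

Move every term to one side and write the relation as F(x, y) = 0. Term by term,
  d/dx[(x - 3)^2/16] = x/8 - 3/8
  d/dx[(y + 4)^2/36] = y'(y + 4)/18
  d/dx[-1] = 0

The pieces without y' make up ∂F/∂x and the coefficient of y' is ∂F/∂y:
  ∂F/∂x = x/8 - 3/8,
  ∂F/∂y = y/18 + 2/9.

Since d/dx[F] = ∂F/∂x + (∂F/∂y)·y' = 0, solve for y':
  (∂F/∂y)·y' = -∂F/∂x
  dy/dx = -(∂F/∂x)/(∂F/∂y) = -(x/8 - 3/8)/(y/18 + 2/9)
        = -((x - 3)/8)/((y + 4)/18) = 9(3 - x)/(4(y + 4))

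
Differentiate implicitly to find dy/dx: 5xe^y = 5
Take d/dx of both sides. Since y is implicitly a function of x, the chain rule attaches a y' = dy/dx factor whenever we differentiate through y.

Set F(x, y) = (left side) − (right side), so the curve is F = 0. Differentiating each term of F:
  d/dx[5x·e^(y)] = 5x·y'·e^(y) + 5e^(y)
  d/dx[-5] = 0

Collecting, the y'-free part is the partial derivative in x and the y' coefficient is the partial derivative in y:
  ∂F/∂x = 5e^(y)
  ∂F/∂y = 5x·e^(y)

so d/dx[F(x, y(x))] = ∂F/∂x + (∂F/∂y)·y' = 0. Rearranging,
  dy/dx = -(∂F/∂x)/(∂F/∂y) = -(5e^(y))/(5x·e^(y)) = -1/x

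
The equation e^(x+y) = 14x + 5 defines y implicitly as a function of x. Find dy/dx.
Differentiate the relation implicitly: treat y = y(x) and apply the chain rule, so every y-derivative picks up a y' = dy/dx factor.

With everything moved to the left-hand side, differentiate term by term:
  d/dx[-14x] = -14
  d/dx[e^(x + y)] = (y' + 1)·e^(x + y)
  d/dx[-5] = 0

Separating the contributions that come from x directly and those that come through y:
  without y':      e^(x + y) - 14
  multiplying y':  e^(x + y)

so (e^(x + y) - 14) + (e^(x + y))·y' = 0, and therefore
  dy/dx = -(e^(x + y) - 14)/(e^(x + y)) = 14e^(-x - y) - 1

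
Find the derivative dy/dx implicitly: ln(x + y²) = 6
Differentiate both sides with respect to x, treating y as y(x). By the chain rule, any term containing y contributes a factor of y' = dy/dx when we differentiate it.

Move every term to one side and write the relation as F(x, y) = 0. Term by term,
  d/dx[ln(x + y^2)] = (2y·y' + 1)/(x + y^2)
  d/dx[-6] = 0

The pieces without y' make up ∂F/∂x and the coefficient of y' is ∂F/∂y:
  ∂F/∂x = 1/(x + y^2),
  ∂F/∂y = 2y/(x + y^2).

Since d/dx[F] = ∂F/∂x + (∂F/∂y)·y' = 0, solve for y':
  (∂F/∂y)·y' = -∂F/∂x
  dy/dx = -(∂F/∂x)/(∂F/∂y) = -(1/(x + y^2))/(2y/(x + y^2)) = -1/(2y)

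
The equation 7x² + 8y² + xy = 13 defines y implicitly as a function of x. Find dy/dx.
Take d/dx of both sides. Since y is implicitly a function of x, the chain rule attaches a y' = dy/dx factor whenever we differentiate through y.

Set F(x, y) = (left side) − (right side), so the curve is F = 0. Differentiating each term of F:
  d/dx[7x^2] = 14x
  d/dx[xy] = x·y' + y
  d/dx[8y^2] = 16y·y'
  d/dx[-13] = 0

Collecting, the y'-free part is the partial derivative in x and the y' coefficient is the partial derivative in y:
  ∂F/∂x = 14x + y
  ∂F/∂y = x + 16y

so d/dx[F(x, y(x))] = ∂F/∂x + (∂F/∂y)·y' = 0. Rearranging,
  dy/dx = -(∂F/∂x)/(∂F/∂y) = -(14x + y)/(x + 16y) = (-14x - y)/(x + 16y)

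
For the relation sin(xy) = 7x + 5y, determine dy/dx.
Apply d/dx to both sides, remembering that y depends on x. Each occurrence of y therefore brings in a y' = dy/dx via the chain rule.

With F(x, y) equal to the left-hand side minus the right, differentiate F term by term:
  d/dx[-7x] = -7
  d/dx[-5y] = -5·y'
  d/dx[sin(xy)] = (x·y' + y)·cos(xy)
Adding these up, d/dx[F] = 0 becomes
  (y·cos(xy) - 7) + (x·cos(xy) - 5)·y' = 0,
so isolating y',
  dy/dx = -(y·cos(xy) - 7)/(x·cos(xy) - 5) = (-y·cos(xy) + 7)/(x·cos(xy) - 5)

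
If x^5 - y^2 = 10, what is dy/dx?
Differentiate the relation implicitly: treat y = y(x) and apply the chain rule, so every y-derivative picks up a y' = dy/dx factor.

With everything moved to the left-hand side, differentiate term by term:
  d/dx[x^5] = 5x^4
  d/dx[-y^2] = -2y·y'
  d/dx[-10] = 0

Separating the contributions that come from x directly and those that come through y:
  without y':      5x^4
  multiplying y':  -2y

so (5x^4) + (-2y)·y' = 0, and therefore
  dy/dx = -(5x^4)/(-2y) = 5x^4/(2y)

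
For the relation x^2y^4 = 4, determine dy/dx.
Take d/dx of both sides. Since y is implicitly a function of x, the chain rule attaches a y' = dy/dx factor whenever we differentiate through y.

Set F(x, y) = (left side) − (right side), so the curve is F = 0. Differentiating each term of F:
  d/dx[x^2y^4] = 4x^2y^3·y' + 2xy^4
  d/dx[-4] = 0

Collecting, the y'-free part is the partial derivative in x and the y' coefficient is the partial derivative in y:
  ∂F/∂x = 2xy^4
  ∂F/∂y = 4x^2y^3

so d/dx[F(x, y(x))] = ∂F/∂x + (∂F/∂y)·y' = 0. Rearranging,
  dy/dx = -(∂F/∂x)/(∂F/∂y) = -(2xy^4)/(4x^2y^3) = -y/(2x)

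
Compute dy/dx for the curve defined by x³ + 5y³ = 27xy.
Differentiate the relation implicitly: treat y = y(x) and apply the chain rule, so every y-derivative picks up a y' = dy/dx factor.

With everything moved to the left-hand side, differentiate term by term:
  d/dx[x^3] = 3x^2
  d/dx[-27xy] = -27x·y' - 27y
  d/dx[5y^3] = 15y^2·y'

Separating the contributions that come from x directly and those that come through y:
  without y':      3x^2 - 27y
  multiplying y':  -27x + 15y^2

so (3x^2 - 27y) + (-27x + 15y^2)·y' = 0, and therefore
  dy/dx = -(3x^2 - 27y)/(-27x + 15y^2) = (x^2 - 9y)/(9x - 5y^2)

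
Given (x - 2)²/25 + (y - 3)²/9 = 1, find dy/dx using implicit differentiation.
Differentiate both sides with respect to x, treating y as y(x). By the chain rule, any term containing y contributes a factor of y' = dy/dx when we differentiate it.

Move every term to one side and write the relation as F(x, y) = 0. Term by term,
  d/dx[(x - 2)^2/25] = 2x/25 - 4/25
  d/dx[(y - 3)^2/9] = 2·y'(y - 3)/9
  d/dx[-1] = 0

The pieces without y' make up ∂F/∂x and the coefficient of y' is ∂F/∂y:
  ∂F/∂x = 2x/25 - 4/25,
  ∂F/∂y = 2y/9 - 2/3.

Since d/dx[F] = ∂F/∂x + (∂F/∂y)·y' = 0, solve for y':
  (∂F/∂y)·y' = -∂F/∂x
  dy/dx = -(∂F/∂x)/(∂F/∂y) = -(2x/25 - 4/25)/(2y/9 - 2/3)
        = -(2(x - 2)/25)/(2(y - 3)/9) = 9(2 - x)/(25(y - 3))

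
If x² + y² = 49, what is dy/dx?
Apply d/dx to both sides, remembering that y depends on x. Each occurrence of y therefore brings in a y' = dy/dx via the chain rule.

With F(x, y) equal to the left-hand side minus the right, differentiate F term by term:
  d/dx[x^2] = 2x
  d/dx[y^2] = 2y·y'
  d/dx[-49] = 0
Adding these up, d/dx[F] = 0 becomes
  (2x) + (2y)·y' = 0,
so isolating y',
  dy/dx = -(2x)/(2y) = -x/y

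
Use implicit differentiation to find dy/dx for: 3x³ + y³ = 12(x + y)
Differentiate both sides with respect to x, treating y as y(x). By the chain rule, any term containing y contributes a factor of y' = dy/dx when we differentiate it.

Move every term to one side and write the relation as F(x, y) = 0. Term by term,
  d/dx[3x^3] = 9x^2
  d/dx[-12x] = -12
  d/dx[y^3] = 3y^2·y'
  d/dx[-12y] = -12·y'

The pieces without y' make up ∂F/∂x and the coefficient of y' is ∂F/∂y:
  ∂F/∂x = 9x^2 - 12,
  ∂F/∂y = 3y^2 - 12.

Since d/dx[F] = ∂F/∂x + (∂F/∂y)·y' = 0, solve for y':
  (∂F/∂y)·y' = -∂F/∂x
  dy/dx = -(∂F/∂x)/(∂F/∂y) = -(9x^2 - 12)/(3y^2 - 12) = (4 - 3x^2)/(y^2 - 4)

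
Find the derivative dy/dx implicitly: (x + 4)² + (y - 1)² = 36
Differentiate both sides with respect to x, treating y as y(x). By the chain rule, any term containing y contributes a factor of y' = dy/dx when we differentiate it.

Move every term to one side and write the relation as F(x, y) = 0. Term by term,
  d/dx[(x + 4)^2] = 2x + 8
  d/dx[(y - 1)^2] = 2·y'(y - 1)
  d/dx[-36] = 0

The pieces without y' make up ∂F/∂x and the coefficient of y' is ∂F/∂y:
  ∂F/∂x = 2x + 8,
  ∂F/∂y = 2y - 2.

Since d/dx[F] = ∂F/∂x + (∂F/∂y)·y' = 0, solve for y':
  (∂F/∂y)·y' = -∂F/∂x
  dy/dx = -(∂F/∂x)/(∂F/∂y) = -(2x + 8)/(2y - 2) = (-x - 4)/(y - 1)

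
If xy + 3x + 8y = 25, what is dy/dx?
Take d/dx of both sides. Since y is implicitly a function of x, the chain rule attaches a y' = dy/dx factor whenever we differentiate through y.

Set F(x, y) = (left side) − (right side), so the curve is F = 0. Differentiating each term of F:
  d/dx[xy] = x·y' + y
  d/dx[3x] = 3
  d/dx[8y] = 8·y'
  d/dx[-25] = 0

Collecting, the y'-free part is the partial derivative in x and the y' coefficient is the partial derivative in y:
  ∂F/∂x = y + 3
  ∂F/∂y = x + 8

so d/dx[F(x, y(x))] = ∂F/∂x + (∂F/∂y)·y' = 0. Rearranging,
  dy/dx = -(∂F/∂x)/(∂F/∂y) = -(y + 3)/(x + 8) = (-y - 3)/(x + 8)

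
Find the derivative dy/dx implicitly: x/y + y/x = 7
Differentiate both sides with respect to x, treating y as y(x). By the chain rule, any term containing y contributes a factor of y' = dy/dx when we differentiate it.

Move every term to one side and write the relation as F(x, y) = 0. Term by term,
  d/dx[x/y] = -x·y'/y^2 + 1/y
  d/dx[y/x] = y'/x - y/x^2
  d/dx[-7] = 0

The pieces without y' make up ∂F/∂x and the coefficient of y' is ∂F/∂y:
  ∂F/∂x = 1/y - y/x^2,
  ∂F/∂y = -x/y^2 + 1/x.

Since d/dx[F] = ∂F/∂x + (∂F/∂y)·y' = 0, solve for y':
  (∂F/∂y)·y' = -∂F/∂x
  dy/dx = -(∂F/∂x)/(∂F/∂y) = -(1/y - y/x^2)/(-x/y^2 + 1/x)
        = -((x - y)(x + y)/(x^2y))/(-(x - y)(x + y)/(xy^2)) = y/x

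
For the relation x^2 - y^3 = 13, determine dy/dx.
Take d/dx of both sides. Since y is implicitly a function of x, the chain rule attaches a y' = dy/dx factor whenever we differentiate through y.

Set F(x, y) = (left side) − (right side), so the curve is F = 0. Differentiating each term of F:
  d/dx[x^2] = 2x
  d/dx[-y^3] = -3y^2·y'
  d/dx[-13] = 0

Collecting, the y'-free part is the partial derivative in x and the y' coefficient is the partial derivative in y:
  ∂F/∂x = 2x
  ∂F/∂y = -3y^2

so d/dx[F(x, y(x))] = ∂F/∂x + (∂F/∂y)·y' = 0. Rearranging,
  dy/dx = -(∂F/∂x)/(∂F/∂y) = -(2x)/(-3y^2) = 2x/(3y^2)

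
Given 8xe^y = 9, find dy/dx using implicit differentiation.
Differentiate the relation implicitly: treat y = y(x) and apply the chain rule, so every y-derivative picks up a y' = dy/dx factor.

With everything moved to the left-hand side, differentiate term by term:
  d/dx[8x·e^(y)] = 8x·y'·e^(y) + 8e^(y)
  d/dx[-9] = 0

Separating the contributions that come from x directly and those that come through y:
  without y':      8e^(y)
  multiplying y':  8x·e^(y)

so (8e^(y)) + (8x·e^(y))·y' = 0, and therefore
  dy/dx = -(8e^(y))/(8x·e^(y)) = -1/x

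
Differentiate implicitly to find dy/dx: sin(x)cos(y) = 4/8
Take d/dx of both sides. Since y is implicitly a function of x, the chain rule attaches a y' = dy/dx factor whenever we differentiate through y.

Set F(x, y) = (left side) − (right side), so the curve is F = 0. Differentiating each term of F:
  d/dx[sin(x)·cos(y)] = -y'·sin(x)·sin(y) + cos(x)·cos(y)
  d/dx[-1/2] = 0

Collecting, the y'-free part is the partial derivative in x and the y' coefficient is the partial derivative in y:
  ∂F/∂x = cos(x)·cos(y)
  ∂F/∂y = -sin(x)·sin(y)

so d/dx[F(x, y(x))] = ∂F/∂x + (∂F/∂y)·y' = 0. Rearranging,
  dy/dx = -(∂F/∂x)/(∂F/∂y) = -(cos(x)·cos(y))/(-sin(x)·sin(y)) = 1/(tan(x)·tan(y))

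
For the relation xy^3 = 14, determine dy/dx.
Differentiate both sides with respect to x, treating y as y(x). By the chain rule, any term containing y contributes a factor of y' = dy/dx when we differentiate it.

Move every term to one side and write the relation as F(x, y) = 0. Term by term,
  d/dx[xy^3] = 3xy^2·y' + y^3
  d/dx[-14] = 0

The pieces without y' make up ∂F/∂x and the coefficient of y' is ∂F/∂y:
  ∂F/∂x = y^3,
  ∂F/∂y = 3xy^2.

Since d/dx[F] = ∂F/∂x + (∂F/∂y)·y' = 0, solve for y':
  (∂F/∂y)·y' = -∂F/∂x
  dy/dx = -(∂F/∂x)/(∂F/∂y) = -(y^3)/(3xy^2) = -y/(3x)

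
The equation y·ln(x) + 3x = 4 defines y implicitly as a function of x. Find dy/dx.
Take d/dx of both sides. Since y is implicitly a function of x, the chain rule attaches a y' = dy/dx factor whenever we differentiate through y.

Set F(x, y) = (left side) − (right side), so the curve is F = 0. Differentiating each term of F:
  d/dx[3x] = 3
  d/dx[y·ln(x)] = y'·ln(x) + y/x
  d/dx[-4] = 0

Collecting, the y'-free part is the partial derivative in x and the y' coefficient is the partial derivative in y:
  ∂F/∂x = 3 + y/x
  ∂F/∂y = ln(x)

so d/dx[F(x, y(x))] = ∂F/∂x + (∂F/∂y)·y' = 0. Rearranging,
  dy/dx = -(∂F/∂x)/(∂F/∂y) = -(3 + y/x)/(ln(x))
        = -((3x + y)/x)/(ln(x)) = (-3x - y)/(x·ln(x))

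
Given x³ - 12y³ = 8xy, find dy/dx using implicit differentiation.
Differentiate the relation implicitly: treat y = y(x) and apply the chain rule, so every y-derivative picks up a y' = dy/dx factor.

With everything moved to the left-hand side, differentiate term by term:
  d/dx[x^3] = 3x^2
  d/dx[-8xy] = -8x·y' - 8y
  d/dx[-12y^3] = -36y^2·y'

Separating the contributions that come from x directly and those that come through y:
  without y':      3x^2 - 8y
  multiplying y':  -8x - 36y^2

so (3x^2 - 8y) + (-8x - 36y^2)·y' = 0, and therefore
  dy/dx = -(3x^2 - 8y)/(-8x - 36y^2) = (3x^2 - 8y)/(4(2x + 9y^2))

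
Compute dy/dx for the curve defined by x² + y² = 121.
Differentiate the relation implicitly: treat y = y(x) and apply the chain rule, so every y-derivative picks up a y' = dy/dx factor.

With everything moved to the left-hand side, differentiate term by term:
  d/dx[x^2] = 2x
  d/dx[y^2] = 2y·y'
  d/dx[-121] = 0

Separating the contributions that come from x directly and those that come through y:
  without y':      2x
  multiplying y':  2y

so (2x) + (2y)·y' = 0, and therefore
  dy/dx = -(2x)/(2y) = -x/y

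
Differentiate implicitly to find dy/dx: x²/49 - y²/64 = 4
Differentiate the relation implicitly: treat y = y(x) and apply the chain rule, so every y-derivative picks up a y' = dy/dx factor.

With everything moved to the left-hand side, differentiate term by term:
  d/dx[x^2/49] = 2x/49
  d/dx[-y^2/64] = -y·y'/32
  d/dx[-4] = 0

Separating the contributions that come from x directly and those that come through y:
  without y':      2x/49
  multiplying y':  -y/32

so (2x/49) + (-y/32)·y' = 0, and therefore
  dy/dx = -(2x/49)/(-y/32) = 64x/(49y)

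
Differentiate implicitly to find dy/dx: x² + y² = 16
Differentiate the relation implicitly: treat y = y(x) and apply the chain rule, so every y-derivative picks up a y' = dy/dx factor.

With everything moved to the left-hand side, differentiate term by term:
  d/dx[x^2] = 2x
  d/dx[y^2] = 2y·y'
  d/dx[-16] = 0

Separating the contributions that come from x directly and those that come through y:
  without y':      2x
  multiplying y':  2y

so (2x) + (2y)·y' = 0, and therefore
  dy/dx = -(2x)/(2y) = -x/y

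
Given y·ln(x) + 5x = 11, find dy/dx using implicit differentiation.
Take d/dx of both sides. Since y is implicitly a function of x, the chain rule attaches a y' = dy/dx factor whenever we differentiate through y.

Set F(x, y) = (left side) − (right side), so the curve is F = 0. Differentiating each term of F:
  d/dx[5x] = 5
  d/dx[y·ln(x)] = y'·ln(x) + y/x
  d/dx[-11] = 0

Collecting, the y'-free part is the partial derivative in x and the y' coefficient is the partial derivative in y:
  ∂F/∂x = 5 + y/x
  ∂F/∂y = ln(x)

so d/dx[F(x, y(x))] = ∂F/∂x + (∂F/∂y)·y' = 0. Rearranging,
  dy/dx = -(∂F/∂x)/(∂F/∂y) = -(5 + y/x)/(ln(x))
        = -((5x + y)/x)/(ln(x)) = (-5x - y)/(x·ln(x))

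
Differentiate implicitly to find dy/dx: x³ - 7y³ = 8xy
Take d/dx of both sides. Since y is implicitly a function of x, the chain rule attaches a y' = dy/dx factor whenever we differentiate through y.

Set F(x, y) = (left side) − (right side), so the curve is F = 0. Differentiating each term of F:
  d/dx[x^3] = 3x^2
  d/dx[-8xy] = -8x·y' - 8y
  d/dx[-7y^3] = -21y^2·y'

Collecting, the y'-free part is the partial derivative in x and the y' coefficient is the partial derivative in y:
  ∂F/∂x = 3x^2 - 8y
  ∂F/∂y = -8x - 21y^2

so d/dx[F(x, y(x))] = ∂F/∂x + (∂F/∂y)·y' = 0. Rearranging,
  dy/dx = -(∂F/∂x)/(∂F/∂y) = -(3x^2 - 8y)/(-8x - 21y^2) = (3x^2 - 8y)/(8x + 21y^2)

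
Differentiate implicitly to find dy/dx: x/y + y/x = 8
Differentiate both sides with respect to x, treating y as y(x). By the chain rule, any term containing y contributes a factor of y' = dy/dx when we differentiate it.

Move every term to one side and write the relation as F(x, y) = 0. Term by term,
  d/dx[x/y] = -x·y'/y^2 + 1/y
  d/dx[y/x] = y'/x - y/x^2
  d/dx[-8] = 0

The pieces without y' make up ∂F/∂x and the coefficient of y' is ∂F/∂y:
  ∂F/∂x = 1/y - y/x^2,
  ∂F/∂y = -x/y^2 + 1/x.

Since d/dx[F] = ∂F/∂x + (∂F/∂y)·y' = 0, solve for y':
  (∂F/∂y)·y' = -∂F/∂x
  dy/dx = -(∂F/∂x)/(∂F/∂y) = -(1/y - y/x^2)/(-x/y^2 + 1/x)
        = -((x - y)(x + y)/(x^2y))/(-(x - y)(x + y)/(xy^2)) = y/x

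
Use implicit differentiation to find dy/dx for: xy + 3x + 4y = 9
Take d/dx of both sides. Since y is implicitly a function of x, the chain rule attaches a y' = dy/dx factor whenever we differentiate through y.

Set F(x, y) = (left side) − (right side), so the curve is F = 0. Differentiating each term of F:
  d/dx[xy] = x·y' + y
  d/dx[3x] = 3
  d/dx[4y] = 4·y'
  d/dx[-9] = 0

Collecting, the y'-free part is the partial derivative in x and the y' coefficient is the partial derivative in y:
  ∂F/∂x = y + 3
  ∂F/∂y = x + 4

so d/dx[F(x, y(x))] = ∂F/∂x + (∂F/∂y)·y' = 0. Rearranging,
  dy/dx = -(∂F/∂x)/(∂F/∂y) = -(y + 3)/(x + 4) = (-y - 3)/(x + 4)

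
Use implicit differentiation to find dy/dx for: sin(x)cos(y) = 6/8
Apply d/dx to both sides, remembering that y depends on x. Each occurrence of y therefore brings in a y' = dy/dx via the chain rule.

With F(x, y) equal to the left-hand side minus the right, differentiate F term by term:
  d/dx[sin(x)·cos(y)] = -y'·sin(x)·sin(y) + cos(x)·cos(y)
  d/dx[-3/4] = 0
Adding these up, d/dx[F] = 0 becomes
  (cos(x)·cos(y)) + (-sin(x)·sin(y))·y' = 0,
so isolating y',
  dy/dx = -(cos(x)·cos(y))/(-sin(x)·sin(y)) = 1/(tan(x)·tan(y))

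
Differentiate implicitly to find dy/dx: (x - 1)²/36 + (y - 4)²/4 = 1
Take d/dx of both sides. Since y is implicitly a function of x, the chain rule attaches a y' = dy/dx factor whenever we differentiate through y.

Set F(x, y) = (left side) − (right side), so the curve is F = 0. Differentiating each term of F:
  d/dx[(x - 1)^2/36] = x/18 - 1/18
  d/dx[(y - 4)^2/4] = y'(y - 4)/2
  d/dx[-1] = 0

Collecting, the y'-free part is the partial derivative in x and the y' coefficient is the partial derivative in y:
  ∂F/∂x = x/18 - 1/18
  ∂F/∂y = y/2 - 2

so d/dx[F(x, y(x))] = ∂F/∂x + (∂F/∂y)·y' = 0. Rearranging,
  dy/dx = -(∂F/∂x)/(∂F/∂y) = -(x/18 - 1/18)/(y/2 - 2)
        = -((x - 1)/18)/((y - 4)/2) = (1 - x)/(9(y - 4))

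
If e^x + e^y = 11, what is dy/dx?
Apply d/dx to both sides, remembering that y depends on x. Each occurrence of y therefore brings in a y' = dy/dx via the chain rule.

With F(x, y) equal to the left-hand side minus the right, differentiate F term by term:
  d/dx[e^(x)] = e^(x)
  d/dx[e^(y)] = y'·e^(y)
  d/dx[-11] = 0
Adding these up, d/dx[F] = 0 becomes
  (e^(x)) + (e^(y))·y' = 0,
so isolating y',
  dy/dx = -(e^(x))/(e^(y)) = -e^(x - y)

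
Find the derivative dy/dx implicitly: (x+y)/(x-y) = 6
Differentiate the relation implicitly: treat y = y(x) and apply the chain rule, so every y-derivative picks up a y' = dy/dx factor.

With everything moved to the left-hand side, differentiate term by term:
  d/dx[(x + y)/(x - y)] = (y' + 1)/(x - y) + (x + y)(y' - 1)/(x - y)^2
  d/dx[-6] = 0

Separating the contributions that come from x directly and those that come through y:
  without y':      1/(x - y) - (x + y)/(x - y)^2
  multiplying y':  1/(x - y) + (x + y)/(x - y)^2

so (1/(x - y) - (x + y)/(x - y)^2) + (1/(x - y) + (x + y)/(x - y)^2)·y' = 0, and therefore
  dy/dx = -(1/(x - y) - (x + y)/(x - y)^2)/(1/(x - y) + (x + y)/(x - y)^2)
        = -(-2y/(x - y)^2)/(2x/(x - y)^2) = y/x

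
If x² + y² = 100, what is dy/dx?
Apply d/dx to both sides, remembering that y depends on x. Each occurrence of y therefore brings in a y' = dy/dx via the chain rule.

With F(x, y) equal to the left-hand side minus the right, differentiate F term by term:
  d/dx[x^2] = 2x
  d/dx[y^2] = 2y·y'
  d/dx[-100] = 0
Adding these up, d/dx[F] = 0 becomes
  (2x) + (2y)·y' = 0,
so isolating y',
  dy/dx = -(2x)/(2y) = -x/y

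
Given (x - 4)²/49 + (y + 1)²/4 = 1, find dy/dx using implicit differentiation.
Differentiate both sides with respect to x, treating y as y(x). By the chain rule, any term containing y contributes a factor of y' = dy/dx when we differentiate it.

Move every term to one side and write the relation as F(x, y) = 0. Term by term,
  d/dx[(x - 4)^2/49] = 2x/49 - 8/49
  d/dx[(y + 1)^2/4] = y'(y + 1)/2
  d/dx[-1] = 0

The pieces without y' make up ∂F/∂x and the coefficient of y' is ∂F/∂y:
  ∂F/∂x = 2x/49 - 8/49,
  ∂F/∂y = y/2 + 1/2.

Since d/dx[F] = ∂F/∂x + (∂F/∂y)·y' = 0, solve for y':
  (∂F/∂y)·y' = -∂F/∂x
  dy/dx = -(∂F/∂x)/(∂F/∂y) = -(2x/49 - 8/49)/(y/2 + 1/2)
        = -(2(x - 4)/49)/((y + 1)/2) = 4(4 - x)/(49(y + 1))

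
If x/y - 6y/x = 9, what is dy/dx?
Differentiate both sides with respect to x, treating y as y(x). By the chain rule, any term containing y contributes a factor of y' = dy/dx when we differentiate it.

Move every term to one side and write the relation as F(x, y) = 0. Term by term,
  d/dx[x/y] = -x·y'/y^2 + 1/y
  d/dx[-6y/x] = -6·y'/x + 6y/x^2
  d/dx[-9] = 0

The pieces without y' make up ∂F/∂x and the coefficient of y' is ∂F/∂y:
  ∂F/∂x = 1/y + 6y/x^2,
  ∂F/∂y = -x/y^2 - 6/x.

Since d/dx[F] = ∂F/∂x + (∂F/∂y)·y' = 0, solve for y':
  (∂F/∂y)·y' = -∂F/∂x
  dy/dx = -(∂F/∂x)/(∂F/∂y) = -(1/y + 6y/x^2)/(-x/y^2 - 6/x)
        = -((x^2 + 6y^2)/(x^2y))/(-(x^2 + 6y^2)/(xy^2)) = y/x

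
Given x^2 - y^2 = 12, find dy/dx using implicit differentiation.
Differentiate both sides with respect to x, treating y as y(x). By the chain rule, any term containing y contributes a factor of y' = dy/dx when we differentiate it.

Move every term to one side and write the relation as F(x, y) = 0. Term by term,
  d/dx[x^2] = 2x
  d/dx[-y^2] = -2y·y'
  d/dx[-12] = 0

The pieces without y' make up ∂F/∂x and the coefficient of y' is ∂F/∂y:
  ∂F/∂x = 2x,
  ∂F/∂y = -2y.

Since d/dx[F] = ∂F/∂x + (∂F/∂y)·y' = 0, solve for y':
  (∂F/∂y)·y' = -∂F/∂x
  dy/dx = -(∂F/∂x)/(∂F/∂y) = -(2x)/(-2y) = x/y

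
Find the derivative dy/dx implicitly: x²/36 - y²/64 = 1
Differentiate the relation implicitly: treat y = y(x) and apply the chain rule, so every y-derivative picks up a y' = dy/dx factor.

With everything moved to the left-hand side, differentiate term by term:
  d/dx[x^2/36] = x/18
  d/dx[-y^2/64] = -y·y'/32
  d/dx[-1] = 0

Separating the contributions that come from x directly and those that come through y:
  without y':      x/18
  multiplying y':  -y/32

so (x/18) + (-y/32)·y' = 0, and therefore
  dy/dx = -(x/18)/(-y/32) = 16x/(9y)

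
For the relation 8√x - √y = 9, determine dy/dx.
Apply d/dx to both sides, remembering that y depends on x. Each occurrence of y therefore brings in a y' = dy/dx via the chain rule.

With F(x, y) equal to the left-hand side minus the right, differentiate F term by term:
  d/dx[8√(x)] = 4/√(x)
  d/dx[-√(y)] = -y'/(2√(y))
  d/dx[-9] = 0
Adding these up, d/dx[F] = 0 becomes
  (4/√(x)) + (-1/(2√(y)))·y' = 0,
so isolating y',
  dy/dx = -(4/√(x))/(-1/(2√(y))) = 8√(y)/√(x)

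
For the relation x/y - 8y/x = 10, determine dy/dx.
Differentiate both sides with respect to x, treating y as y(x). By the chain rule, any term containing y contributes a factor of y' = dy/dx when we differentiate it.

Move every term to one side and write the relation as F(x, y) = 0. Term by term,
  d/dx[x/y] = -x·y'/y^2 + 1/y
  d/dx[-8y/x] = -8·y'/x + 8y/x^2
  d/dx[-10] = 0

The pieces without y' make up ∂F/∂x and the coefficient of y' is ∂F/∂y:
  ∂F/∂x = 1/y + 8y/x^2,
  ∂F/∂y = -x/y^2 - 8/x.

Since d/dx[F] = ∂F/∂x + (∂F/∂y)·y' = 0, solve for y':
  (∂F/∂y)·y' = -∂F/∂x
  dy/dx = -(∂F/∂x)/(∂F/∂y) = -(1/y + 8y/x^2)/(-x/y^2 - 8/x)
        = -((x^2 + 8y^2)/(x^2y))/(-(x^2 + 8y^2)/(xy^2)) = y/x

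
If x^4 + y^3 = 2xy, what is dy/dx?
Apply d/dx to both sides, remembering that y depends on x. Each occurrence of y therefore brings in a y' = dy/dx via the chain rule.

With F(x, y) equal to the left-hand side minus the right, differentiate F term by term:
  d/dx[x^4] = 4x^3
  d/dx[-2xy] = -2x·y' - 2y
  d/dx[y^3] = 3y^2·y'
Adding these up, d/dx[F] = 0 becomes
  (4x^3 - 2y) + (-2x + 3y^2)·y' = 0,
so isolating y',
  dy/dx = -(4x^3 - 2y)/(-2x + 3y^2) = 2(2x^3 - y)/(2x - 3y^2)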